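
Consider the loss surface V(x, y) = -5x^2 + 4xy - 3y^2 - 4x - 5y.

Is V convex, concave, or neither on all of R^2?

concave

V is quadratic, so its Hessian is the constant matrix H = [[-10, 4], [4, -6]].
det(H) = 44, tr(H) = -16.
det(H) > 0 and tr(H) < 0, so H is negative definite everywhere: concave.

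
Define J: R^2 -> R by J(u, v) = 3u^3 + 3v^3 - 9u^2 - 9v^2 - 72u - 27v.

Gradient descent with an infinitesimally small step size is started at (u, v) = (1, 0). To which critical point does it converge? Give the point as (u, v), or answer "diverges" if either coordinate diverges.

J is separable, so gradient descent decouples: u follows -∂J/∂u, v follows -∂J/∂v.
∂J/∂u = 9(u - 4)(u + 2); at u=1 this is -81, so u increases.
∂J/∂v = 9(v - 3)(v + 1); at v=0 this is -27, so v increases.
u converges to its nearest critical value 4 (a local min of the u-part); v converges to 3. The iterate converges to (4, 3).

(4, 3)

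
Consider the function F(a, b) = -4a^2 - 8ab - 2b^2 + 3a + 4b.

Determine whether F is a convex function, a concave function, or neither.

neither

F is quadratic, so its Hessian is the constant matrix H = [[-8, -8], [-8, -4]].
det(H) = -32, tr(H) = -12.
det(H) < 0, so H is indefinite: neither convex nor concave.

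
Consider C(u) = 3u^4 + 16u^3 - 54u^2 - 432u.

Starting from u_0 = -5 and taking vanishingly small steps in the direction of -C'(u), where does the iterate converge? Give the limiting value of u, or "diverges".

-4

C'(u) = 12(u - 3)(u + 3)(u + 4), so C'(-5) = -192.
Gradient descent moves in the -C' direction, i.e. u is increasing.
The nearest critical point in that direction is u = -4, where C'' = 84 > 0 (a local minimum). The iterate converges there.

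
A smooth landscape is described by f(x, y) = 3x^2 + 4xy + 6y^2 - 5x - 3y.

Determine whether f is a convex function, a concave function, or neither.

convex

f is quadratic, so its Hessian is the constant matrix H = [[6, 4], [4, 12]].
det(H) = 56, tr(H) = 18.
det(H) > 0 and tr(H) > 0, so H is positive definite everywhere: convex.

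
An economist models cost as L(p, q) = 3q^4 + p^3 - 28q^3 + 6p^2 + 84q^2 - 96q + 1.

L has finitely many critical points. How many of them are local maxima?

L separates as a function of p plus a function of q, so ∇L=0 decouples.
∂L/∂p = 3p(p + 4) = 0 at p ∈ {-4, 0}; ∂L/∂q = 12(q - 4)(q - 2)(q - 1) = 0 at q ∈ {1, 2, 4}.
The Hessian is diagonal: diag(L_pp, L_qq). Second derivatives: L_pp(-4)=-12, L_pp(0)=12; L_qq(1)=36, L_qq(2)=-24, L_qq(4)=72.
Local maxima occur where both diagonal entries negative: (-4, 2). Count: 1.

1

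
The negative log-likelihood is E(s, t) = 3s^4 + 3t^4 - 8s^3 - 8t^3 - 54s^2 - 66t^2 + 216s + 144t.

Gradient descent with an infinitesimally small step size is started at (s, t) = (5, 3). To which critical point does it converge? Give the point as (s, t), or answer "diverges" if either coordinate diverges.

(3, 4)

E is separable, so gradient descent decouples: s follows -∂E/∂s, t follows -∂E/∂t.
∂E/∂s = 12(s - 3)(s - 2)(s + 3); at s=5 this is 576, so s decreases.
∂E/∂t = 12(t - 4)(t - 1)(t + 3); at t=3 this is -144, so t increases.
s converges to its nearest critical value 3 (a local min of the s-part); t converges to 4. The iterate converges to (3, 4).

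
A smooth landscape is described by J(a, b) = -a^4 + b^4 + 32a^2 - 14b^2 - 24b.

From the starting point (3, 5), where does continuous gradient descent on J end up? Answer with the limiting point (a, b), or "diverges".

J is separable, so gradient descent decouples: a follows -∂J/∂a, b follows -∂J/∂b.
∂J/∂a = -4a(a - 4)(a + 4); at a=3 this is 84, so a decreases.
∂J/∂b = 4(b - 3)(b + 1)(b + 2); at b=5 this is 336, so b decreases.
a converges to its nearest critical value 0 (a local min of the a-part); b converges to 3. The iterate converges to (0, 3).

(0, 3)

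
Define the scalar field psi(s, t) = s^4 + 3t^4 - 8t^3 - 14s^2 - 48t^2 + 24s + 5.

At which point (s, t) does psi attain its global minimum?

(-3, 4)

psi(s,t) separates as P(s) + Q(t) + 5, so its minimum is min P + min Q + 5.
P'(s) = 4(s - 2)(s - 1)(s + 3) vanishes at s ∈ {-3, 1, 2}; Q'(t) = 12t(t - 4)(t + 2) vanishes at t ∈ {-2, 0, 4}.
Local minima of P (where P''>0): P(-3)=-117, P(2)=8. Local minima of Q: Q(-2)=-80, Q(4)=-512.
So the global minimum of psi is P(-3) + Q(4) + 5 = -117 − 512 + 5 = -624, attained at (-3, 4).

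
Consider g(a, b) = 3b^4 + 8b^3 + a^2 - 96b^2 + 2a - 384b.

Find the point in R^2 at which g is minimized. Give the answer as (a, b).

(-1, 4)

g(a,b) separates as P(a) + Q(b), so its minimum is min P + min Q.
P'(a) = 2a + 2 vanishes at a ∈ {-1}; Q'(b) = 12(b - 4)(b + 2)(b + 4) vanishes at b ∈ {-4, -2, 4}.
Local minima of P (where P''>0): P(-1)=-1. Local minima of Q: Q(-4)=256, Q(4)=-1792.
So the global minimum of g is P(-1) + Q(4) = -1 − 1792 = -1793, attained at (-1, 4).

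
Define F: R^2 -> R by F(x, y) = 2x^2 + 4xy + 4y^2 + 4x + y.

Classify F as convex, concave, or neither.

convex

F is quadratic, so its Hessian is the constant matrix H = [[4, 4], [4, 8]].
det(H) = 16, tr(H) = 12.
det(H) > 0 and tr(H) > 0, so H is positive definite everywhere: convex.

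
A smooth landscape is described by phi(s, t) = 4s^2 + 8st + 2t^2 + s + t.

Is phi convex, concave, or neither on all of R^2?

phi is quadratic, so its Hessian is the constant matrix H = [[8, 8], [8, 4]].
det(H) = -32, tr(H) = 12.
det(H) < 0, so H is indefinite: neither convex nor concave.

neither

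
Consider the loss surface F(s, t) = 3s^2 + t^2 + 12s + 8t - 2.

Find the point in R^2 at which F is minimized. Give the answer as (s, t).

F(s,t) separates as P(s) + Q(t) − 2, so its minimum is min P + min Q − 2.
P'(s) = 6s + 12 vanishes at s ∈ {-2}; Q'(t) = 2(t + 4) vanishes at t ∈ {-4}.
Local minima of P (where P''>0): P(-2)=-12. Local minima of Q: Q(-4)=-16.
So the global minimum of F is P(-2) + Q(-4) − 2 = -12 − 16 − 2 = -30, attained at (-2, -4).

(-2, -4)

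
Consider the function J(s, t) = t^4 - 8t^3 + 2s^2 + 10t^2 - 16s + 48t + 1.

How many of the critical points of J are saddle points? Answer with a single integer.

J separates as a function of s plus a function of t, so ∇J=0 decouples.
∂J/∂s = 4(s - 4) = 0 at s ∈ {4}; ∂J/∂t = 4(t - 4)(t - 3)(t + 1) = 0 at t ∈ {-1, 3, 4}.
The Hessian is diagonal: diag(J_ss, J_tt). Second derivatives: J_ss(4)=4; J_tt(-1)=80, J_tt(3)=-16, J_tt(4)=20.
Saddle points occur where the two diagonal entries have opposite signs: (4, 3). Count: 1.

1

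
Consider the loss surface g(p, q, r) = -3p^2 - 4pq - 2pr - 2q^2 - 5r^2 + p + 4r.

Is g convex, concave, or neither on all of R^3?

g is quadratic, so its Hessian is the constant matrix H = [[-6, -4, -2], [-4, -4, 0], [-2, 0, -10]].
Leading principal minors: -6, 8, -64.
Signs alternate −, +, − ⇒ H ≺ 0 ⇒ concave.

concave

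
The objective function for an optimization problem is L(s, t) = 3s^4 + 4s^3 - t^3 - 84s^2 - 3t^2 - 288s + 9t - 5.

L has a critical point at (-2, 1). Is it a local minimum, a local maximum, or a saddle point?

The mixed partial ∂²L/∂s∂t is 0, so the Hessian at any point is diag(L_ss, L_tt) = diag(12(3s^2 + 2s - 14), -6(t + 1)).
At (-2, 1): H = diag(-72, -12).
Both eigenvalues are negative, so H is negative definite: a local maximum.

local maximum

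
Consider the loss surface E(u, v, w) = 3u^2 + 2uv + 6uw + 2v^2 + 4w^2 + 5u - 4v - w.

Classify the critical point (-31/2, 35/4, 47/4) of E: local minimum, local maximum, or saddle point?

The Hessian is constant: H = [[6, 2, 6], [2, 4, 0], [6, 0, 8]].
Leading principal minors: Δ₁ = 6, Δ₂ = 20, Δ₃ = 16.
All leading minors are positive, so H is positive definite: a local minimum.

local minimum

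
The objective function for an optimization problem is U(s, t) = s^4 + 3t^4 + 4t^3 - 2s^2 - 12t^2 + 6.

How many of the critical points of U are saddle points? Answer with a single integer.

U separates as a function of s plus a function of t, so ∇U=0 decouples.
∂U/∂s = 4s(s - 1)(s + 1) = 0 at s ∈ {-1, 0, 1}; ∂U/∂t = 12t(t - 1)(t + 2) = 0 at t ∈ {-2, 0, 1}.
The Hessian is diagonal: diag(U_ss, U_tt). Second derivatives: U_ss(-1)=8, U_ss(0)=-4, U_ss(1)=8; U_tt(-2)=72, U_tt(0)=-24, U_tt(1)=36.
Saddle points occur where the two diagonal entries have opposite signs: (-1, 0), (0, -2), (0, 1), (1, 0). Count: 4.

4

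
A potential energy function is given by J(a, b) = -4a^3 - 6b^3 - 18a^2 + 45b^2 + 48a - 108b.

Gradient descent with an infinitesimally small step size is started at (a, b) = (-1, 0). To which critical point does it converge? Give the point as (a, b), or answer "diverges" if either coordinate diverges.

(-4, 2)

J is separable, so gradient descent decouples: a follows -∂J/∂a, b follows -∂J/∂b.
∂J/∂a = -12(a - 1)(a + 4); at a=-1 this is 72, so a decreases.
∂J/∂b = -18(b - 3)(b - 2); at b=0 this is -108, so b increases.
a converges to its nearest critical value -4 (a local min of the a-part); b converges to 2. The iterate converges to (-4, 2).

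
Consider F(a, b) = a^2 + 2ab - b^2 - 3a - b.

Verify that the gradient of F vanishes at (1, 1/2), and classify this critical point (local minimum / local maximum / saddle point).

saddle point

∇F = (2a + 2b - 3, 2a - 2b - 1); substituting (1, 1/2) gives ∇F = (0, 0), so (1, 1/2) is indeed a critical point.
The Hessian of F is constant: H = [[2, 2], [2, -2]].
det(H) = 2·(-2) − 2² = -8.
Since det(H) < 0, H is indefinite and the critical point is a saddle point.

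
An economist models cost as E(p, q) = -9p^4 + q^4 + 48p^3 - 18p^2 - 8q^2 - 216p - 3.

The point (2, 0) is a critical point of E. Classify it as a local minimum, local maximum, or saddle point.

The mixed partial ∂²E/∂p∂q is 0, so the Hessian at any point is diag(E_pp, E_qq) = diag(36(-3p^2 + 8p - 1), 4(3q^2 - 4)).
At (2, 0): H = diag(108, -16).
The eigenvalues have opposite signs, so H is indefinite: a saddle point.

saddle point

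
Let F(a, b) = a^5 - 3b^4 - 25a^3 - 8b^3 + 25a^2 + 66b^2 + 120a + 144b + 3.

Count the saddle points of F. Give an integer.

F separates as a function of a plus a function of b, so ∇F=0 decouples.
∂F/∂a = 5(a - 3)(a - 2)(a + 1)(a + 4) = 0 at a ∈ {-4, -1, 2, 3}; ∂F/∂b = -12(b - 3)(b + 1)(b + 4) = 0 at b ∈ {-4, -1, 3}.
The Hessian is diagonal: diag(F_aa, F_bb). Second derivatives: F_aa(-4)=-630, F_aa(-1)=180, F_aa(2)=-90, F_aa(3)=140; F_bb(-4)=-252, F_bb(-1)=144, F_bb(3)=-336.
Saddle points occur where the two diagonal entries have opposite signs: (-4, -1), (-1, -4), (-1, 3), (2, -1), (3, -4), (3, 3). Count: 6.

6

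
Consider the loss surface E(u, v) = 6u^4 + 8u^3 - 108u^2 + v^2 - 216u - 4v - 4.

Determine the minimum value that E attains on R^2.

-926

E(u,v) separates as P(u) + Q(v) − 4, so its minimum is min P + min Q − 4.
P'(u) = 24(u - 3)(u + 1)(u + 3) vanishes at u ∈ {-3, -1, 3}; Q'(v) = 2v - 4 vanishes at v ∈ {2}.
Local minima of P (where P''>0): P(-3)=-54, P(3)=-918. Local minima of Q: Q(2)=-4.
So the global minimum of E is P(3) + Q(2) − 4 = -918 − 4 − 4 = -926, attained at (3, 2).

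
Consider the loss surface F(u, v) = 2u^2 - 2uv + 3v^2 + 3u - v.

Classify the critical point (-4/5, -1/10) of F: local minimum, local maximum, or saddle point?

The Hessian of F is constant: H = [[4, -2], [-2, 6]].
det(H) = 4·6 − (-2)² = 20.
det(H) > 0 and tr(H) = 10 > 0, so H is positive definite and the point is a local minimum.

local minimum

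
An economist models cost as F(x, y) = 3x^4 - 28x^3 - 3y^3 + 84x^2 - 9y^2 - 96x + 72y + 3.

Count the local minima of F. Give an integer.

2

F separates as a function of x plus a function of y, so ∇F=0 decouples.
∂F/∂x = 12(x - 4)(x - 2)(x - 1) = 0 at x ∈ {1, 2, 4}; ∂F/∂y = -9(y - 2)(y + 4) = 0 at y ∈ {-4, 2}.
The Hessian is diagonal: diag(F_xx, F_yy). Second derivatives: F_xx(1)=36, F_xx(2)=-24, F_xx(4)=72; F_yy(-4)=54, F_yy(2)=-54.
Local minima occur where both diagonal entries positive: (1, -4), (4, -4). Count: 2.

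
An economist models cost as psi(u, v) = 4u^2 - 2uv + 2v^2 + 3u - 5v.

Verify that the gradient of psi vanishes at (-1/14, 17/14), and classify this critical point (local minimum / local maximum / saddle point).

local minimum

∇psi = (8u - 2v + 3, -2u + 4v - 5); substituting (-1/14, 17/14) gives ∇psi = (0, 0), so (-1/14, 17/14) is indeed a critical point.
The Hessian of psi is constant: H = [[8, -2], [-2, 4]].
det(H) = 8·4 − (-2)² = 28.
det(H) > 0 and tr(H) = 12 > 0, so H is positive definite and the point is a local minimum.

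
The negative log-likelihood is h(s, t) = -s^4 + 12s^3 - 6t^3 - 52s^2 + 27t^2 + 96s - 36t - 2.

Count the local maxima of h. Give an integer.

h separates as a function of s plus a function of t, so ∇h=0 decouples.
∂h/∂s = -4(s - 4)(s - 3)(s - 2) = 0 at s ∈ {2, 3, 4}; ∂h/∂t = -18(t - 2)(t - 1) = 0 at t ∈ {1, 2}.
The Hessian is diagonal: diag(h_ss, h_tt). Second derivatives: h_ss(2)=-8, h_ss(3)=4, h_ss(4)=-8; h_tt(1)=18, h_tt(2)=-18.
Local maxima occur where both diagonal entries negative: (2, 2), (4, 2). Count: 2.

2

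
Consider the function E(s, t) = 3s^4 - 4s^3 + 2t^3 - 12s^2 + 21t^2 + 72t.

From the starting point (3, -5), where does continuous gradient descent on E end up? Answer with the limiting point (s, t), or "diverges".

diverges

E is separable, so gradient descent decouples: s follows -∂E/∂s, t follows -∂E/∂t.
∂E/∂s = 12s(s - 2)(s + 1); at s=3 this is 144, so s decreases.
∂E/∂t = 6(t + 3)(t + 4); at t=-5 this is 12, so t decreases.
The t-coordinate has no critical point in that direction and runs off to infinity.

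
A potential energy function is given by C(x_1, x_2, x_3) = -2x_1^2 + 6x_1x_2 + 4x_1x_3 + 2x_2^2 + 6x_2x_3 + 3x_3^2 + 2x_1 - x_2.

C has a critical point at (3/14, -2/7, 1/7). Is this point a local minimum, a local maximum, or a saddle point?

saddle point

The Hessian is constant: H = [[-4, 6, 4], [6, 4, 6], [4, 6, 6]].
Leading principal minors: Δ₁ = -4, Δ₂ = -52, Δ₃ = 56.
The minors fit neither the all-positive nor the alternating-sign pattern, so H is indefinite: a saddle point.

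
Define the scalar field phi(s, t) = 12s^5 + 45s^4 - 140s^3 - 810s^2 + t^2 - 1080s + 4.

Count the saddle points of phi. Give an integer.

phi separates as a function of s plus a function of t, so ∇phi=0 decouples.
∂phi/∂s = 60(s - 3)(s + 1)(s + 2)(s + 3) = 0 at s ∈ {-3, -2, -1, 3}; ∂phi/∂t = 2t = 0 at t ∈ {0}.
The Hessian is diagonal: diag(phi_ss, phi_tt). Second derivatives: phi_ss(-3)=-720, phi_ss(-2)=300, phi_ss(-1)=-480, phi_ss(3)=7200; phi_tt(0)=2.
Saddle points occur where the two diagonal entries have opposite signs: (-3, 0), (-1, 0). Count: 2.

2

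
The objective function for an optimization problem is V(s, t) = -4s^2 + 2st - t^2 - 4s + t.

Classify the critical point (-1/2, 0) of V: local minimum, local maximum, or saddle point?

The Hessian of V is constant: H = [[-8, 2], [2, -2]].
det(H) = (-8)·(-2) − 2² = 12.
det(H) > 0 and tr(H) = -10 < 0, so H is negative definite and the point is a local maximum.

local maximum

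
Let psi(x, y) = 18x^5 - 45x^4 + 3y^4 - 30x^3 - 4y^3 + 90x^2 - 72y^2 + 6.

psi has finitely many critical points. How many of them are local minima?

psi separates as a function of x plus a function of y, so ∇psi=0 decouples.
∂psi/∂x = 90x(x - 2)(x - 1)(x + 1) = 0 at x ∈ {-1, 0, 1, 2}; ∂psi/∂y = 12y(y - 4)(y + 3) = 0 at y ∈ {-3, 0, 4}.
The Hessian is diagonal: diag(psi_xx, psi_yy). Second derivatives: psi_xx(-1)=-540, psi_xx(0)=180, psi_xx(1)=-180, psi_xx(2)=540; psi_yy(-3)=252, psi_yy(0)=-144, psi_yy(4)=336.
Local minima occur where both diagonal entries positive: (0, -3), (0, 4), (2, -3), (2, 4). Count: 4.

4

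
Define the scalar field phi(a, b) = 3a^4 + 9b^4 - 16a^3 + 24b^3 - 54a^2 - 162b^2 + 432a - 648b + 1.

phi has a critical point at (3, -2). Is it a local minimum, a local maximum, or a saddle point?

The mixed partial ∂²phi/∂a∂b is 0, so the Hessian at any point is diag(phi_aa, phi_bb) = diag(12(3a^2 - 8a - 9), 36(3b^2 + 4b - 9)).
At (3, -2): H = diag(-72, -180).
Both eigenvalues are negative, so H is negative definite: a local maximum.

local maximum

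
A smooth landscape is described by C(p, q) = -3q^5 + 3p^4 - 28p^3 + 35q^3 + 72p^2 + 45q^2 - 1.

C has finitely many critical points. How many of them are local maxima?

2

C separates as a function of p plus a function of q, so ∇C=0 decouples.
∂C/∂p = 12p(p - 4)(p - 3) = 0 at p ∈ {0, 3, 4}; ∂C/∂q = -15q(q - 3)(q + 1)(q + 2) = 0 at q ∈ {-2, -1, 0, 3}.
The Hessian is diagonal: diag(C_pp, C_qq). Second derivatives: C_pp(0)=144, C_pp(3)=-36, C_pp(4)=48; C_qq(-2)=150, C_qq(-1)=-60, C_qq(0)=90, C_qq(3)=-900.
Local maxima occur where both diagonal entries negative: (3, -1), (3, 3). Count: 2.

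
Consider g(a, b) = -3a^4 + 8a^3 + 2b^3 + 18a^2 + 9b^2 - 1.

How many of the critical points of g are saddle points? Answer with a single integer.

g separates as a function of a plus a function of b, so ∇g=0 decouples.
∂g/∂a = -12a(a - 3)(a + 1) = 0 at a ∈ {-1, 0, 3}; ∂g/∂b = 6b(b + 3) = 0 at b ∈ {-3, 0}.
The Hessian is diagonal: diag(g_aa, g_bb). Second derivatives: g_aa(-1)=-48, g_aa(0)=36, g_aa(3)=-144; g_bb(-3)=-18, g_bb(0)=18.
Saddle points occur where the two diagonal entries have opposite signs: (-1, 0), (0, -3), (3, 0). Count: 3.

3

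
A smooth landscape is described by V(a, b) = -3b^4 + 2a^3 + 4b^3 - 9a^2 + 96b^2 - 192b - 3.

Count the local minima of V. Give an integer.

1

V separates as a function of a plus a function of b, so ∇V=0 decouples.
∂V/∂a = 6a(a - 3) = 0 at a ∈ {0, 3}; ∂V/∂b = -12(b - 4)(b - 1)(b + 4) = 0 at b ∈ {-4, 1, 4}.
The Hessian is diagonal: diag(V_aa, V_bb). Second derivatives: V_aa(0)=-18, V_aa(3)=18; V_bb(-4)=-480, V_bb(1)=180, V_bb(4)=-288.
Local minima occur where both diagonal entries positive: (3, 1). Count: 1.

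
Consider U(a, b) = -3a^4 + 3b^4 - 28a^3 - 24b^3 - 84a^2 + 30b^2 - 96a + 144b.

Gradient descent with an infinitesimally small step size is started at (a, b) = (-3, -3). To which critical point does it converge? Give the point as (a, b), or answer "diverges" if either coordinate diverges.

U is separable, so gradient descent decouples: a follows -∂U/∂a, b follows -∂U/∂b.
∂U/∂a = -12(a + 1)(a + 2)(a + 4); at a=-3 this is -24, so a increases.
∂U/∂b = 12(b - 4)(b - 3)(b + 1); at b=-3 this is -1008, so b increases.
a converges to its nearest critical value -2 (a local min of the a-part); b converges to -1. The iterate converges to (-2, -1).

(-2, -1)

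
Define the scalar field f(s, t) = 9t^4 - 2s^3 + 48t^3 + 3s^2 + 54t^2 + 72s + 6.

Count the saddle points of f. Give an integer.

3

f separates as a function of s plus a function of t, so ∇f=0 decouples.
∂f/∂s = -6(s - 4)(s + 3) = 0 at s ∈ {-3, 4}; ∂f/∂t = 36t(t + 1)(t + 3) = 0 at t ∈ {-3, -1, 0}.
The Hessian is diagonal: diag(f_ss, f_tt). Second derivatives: f_ss(-3)=42, f_ss(4)=-42; f_tt(-3)=216, f_tt(-1)=-72, f_tt(0)=108.
Saddle points occur where the two diagonal entries have opposite signs: (-3, -1), (4, -3), (4, 0). Count: 3.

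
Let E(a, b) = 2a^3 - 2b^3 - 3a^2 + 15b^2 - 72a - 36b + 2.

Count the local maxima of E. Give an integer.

E separates as a function of a plus a function of b, so ∇E=0 decouples.
∂E/∂a = 6(a - 4)(a + 3) = 0 at a ∈ {-3, 4}; ∂E/∂b = -6(b - 3)(b - 2) = 0 at b ∈ {2, 3}.
The Hessian is diagonal: diag(E_aa, E_bb). Second derivatives: E_aa(-3)=-42, E_aa(4)=42; E_bb(2)=6, E_bb(3)=-6.
Local maxima occur where both diagonal entries negative: (-3, 3). Count: 1.

1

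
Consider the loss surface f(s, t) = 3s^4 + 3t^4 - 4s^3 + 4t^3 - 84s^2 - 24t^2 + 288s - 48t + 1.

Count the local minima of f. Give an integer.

4

f separates as a function of s plus a function of t, so ∇f=0 decouples.
∂f/∂s = 12(s - 3)(s - 2)(s + 4) = 0 at s ∈ {-4, 2, 3}; ∂f/∂t = 12(t - 2)(t + 1)(t + 2) = 0 at t ∈ {-2, -1, 2}.
The Hessian is diagonal: diag(f_ss, f_tt). Second derivatives: f_ss(-4)=504, f_ss(2)=-72, f_ss(3)=84; f_tt(-2)=48, f_tt(-1)=-36, f_tt(2)=144.
Local minima occur where both diagonal entries positive: (-4, -2), (-4, 2), (3, -2), (3, 2). Count: 4.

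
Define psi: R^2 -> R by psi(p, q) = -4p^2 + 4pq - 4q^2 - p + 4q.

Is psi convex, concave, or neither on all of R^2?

psi is quadratic, so its Hessian is the constant matrix H = [[-8, 4], [4, -8]].
det(H) = 48, tr(H) = -16.
det(H) > 0 and tr(H) < 0, so H is negative definite everywhere: concave.

concave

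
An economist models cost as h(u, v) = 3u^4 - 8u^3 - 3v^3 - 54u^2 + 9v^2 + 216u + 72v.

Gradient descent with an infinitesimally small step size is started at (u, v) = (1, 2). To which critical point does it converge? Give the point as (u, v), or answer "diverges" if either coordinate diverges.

(-3, -2)

h is separable, so gradient descent decouples: u follows -∂h/∂u, v follows -∂h/∂v.
∂h/∂u = 12(u - 3)(u - 2)(u + 3); at u=1 this is 96, so u decreases.
∂h/∂v = -9(v - 4)(v + 2); at v=2 this is 72, so v decreases.
u converges to its nearest critical value -3 (a local min of the u-part); v converges to -2. The iterate converges to (-3, -2).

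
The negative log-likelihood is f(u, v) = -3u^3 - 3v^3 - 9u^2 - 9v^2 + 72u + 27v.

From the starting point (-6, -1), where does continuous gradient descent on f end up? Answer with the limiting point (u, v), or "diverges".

(-4, -3)

f is separable, so gradient descent decouples: u follows -∂f/∂u, v follows -∂f/∂v.
∂f/∂u = -9(u - 2)(u + 4); at u=-6 this is -144, so u increases.
∂f/∂v = -9(v - 1)(v + 3); at v=-1 this is 36, so v decreases.
u converges to its nearest critical value -4 (a local min of the u-part); v converges to -3. The iterate converges to (-4, -3).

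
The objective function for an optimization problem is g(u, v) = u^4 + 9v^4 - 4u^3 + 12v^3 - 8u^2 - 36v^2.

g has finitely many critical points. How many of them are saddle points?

g separates as a function of u plus a function of v, so ∇g=0 decouples.
∂g/∂u = 4u(u - 4)(u + 1) = 0 at u ∈ {-1, 0, 4}; ∂g/∂v = 36v(v - 1)(v + 2) = 0 at v ∈ {-2, 0, 1}.
The Hessian is diagonal: diag(g_uu, g_vv). Second derivatives: g_uu(-1)=20, g_uu(0)=-16, g_uu(4)=80; g_vv(-2)=216, g_vv(0)=-72, g_vv(1)=108.
Saddle points occur where the two diagonal entries have opposite signs: (-1, 0), (0, -2), (0, 1), (4, 0). Count: 4.

4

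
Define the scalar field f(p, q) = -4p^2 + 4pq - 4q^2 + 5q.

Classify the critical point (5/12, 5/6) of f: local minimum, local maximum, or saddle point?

local maximum

The Hessian of f is constant: H = [[-8, 4], [4, -8]].
det(H) = (-8)·(-8) − 4² = 48.
det(H) > 0 and tr(H) = -16 < 0, so H is negative definite and the point is a local maximum.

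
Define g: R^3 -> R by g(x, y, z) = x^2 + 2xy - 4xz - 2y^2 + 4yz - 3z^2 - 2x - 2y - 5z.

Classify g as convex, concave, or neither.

neither

g is quadratic, so its Hessian is the constant matrix H = [[2, 2, -4], [2, -4, 4], [-4, 4, -6]].
Leading principal minors: 2, -12, 40.
Neither pattern holds ⇒ H is indefinite ⇒ neither convex nor concave.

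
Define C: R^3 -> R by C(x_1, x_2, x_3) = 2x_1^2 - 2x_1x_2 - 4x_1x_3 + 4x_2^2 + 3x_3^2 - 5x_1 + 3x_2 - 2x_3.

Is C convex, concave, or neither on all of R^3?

C is quadratic, so its Hessian is the constant matrix H = [[4, -2, -4], [-2, 8, 0], [-4, 0, 6]].
Leading principal minors: 4, 28, 40.
All positive ⇒ H ≻ 0 ⇒ convex.

convex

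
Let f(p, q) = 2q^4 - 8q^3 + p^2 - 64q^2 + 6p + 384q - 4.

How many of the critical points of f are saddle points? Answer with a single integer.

1

f separates as a function of p plus a function of q, so ∇f=0 decouples.
∂f/∂p = 2(p + 3) = 0 at p ∈ {-3}; ∂f/∂q = 8(q - 4)(q - 3)(q + 4) = 0 at q ∈ {-4, 3, 4}.
The Hessian is diagonal: diag(f_pp, f_qq). Second derivatives: f_pp(-3)=2; f_qq(-4)=448, f_qq(3)=-56, f_qq(4)=64.
Saddle points occur where the two diagonal entries have opposite signs: (-3, 3). Count: 1.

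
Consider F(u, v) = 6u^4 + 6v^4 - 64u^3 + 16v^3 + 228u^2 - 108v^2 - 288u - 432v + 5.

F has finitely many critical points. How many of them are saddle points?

4

F separates as a function of u plus a function of v, so ∇F=0 decouples.
∂F/∂u = 24(u - 4)(u - 3)(u - 1) = 0 at u ∈ {1, 3, 4}; ∂F/∂v = 24(v - 3)(v + 2)(v + 3) = 0 at v ∈ {-3, -2, 3}.
The Hessian is diagonal: diag(F_uu, F_vv). Second derivatives: F_uu(1)=144, F_uu(3)=-48, F_uu(4)=72; F_vv(-3)=144, F_vv(-2)=-120, F_vv(3)=720.
Saddle points occur where the two diagonal entries have opposite signs: (1, -2), (3, -3), (3, 3), (4, -2). Count: 4.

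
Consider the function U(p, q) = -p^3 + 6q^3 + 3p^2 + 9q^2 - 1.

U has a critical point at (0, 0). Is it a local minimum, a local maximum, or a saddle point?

The mixed partial ∂²U/∂p∂q is 0, so the Hessian at any point is diag(U_pp, U_qq) = diag(6(-p + 1), 18(2q + 1)).
At (0, 0): H = diag(6, 18).
Both eigenvalues are positive, so H is positive definite: a local minimum.

local minimum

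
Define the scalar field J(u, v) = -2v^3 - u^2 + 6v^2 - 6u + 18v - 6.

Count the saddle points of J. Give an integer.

1

J separates as a function of u plus a function of v, so ∇J=0 decouples.
∂J/∂u = -2(u + 3) = 0 at u ∈ {-3}; ∂J/∂v = -6(v - 3)(v + 1) = 0 at v ∈ {-1, 3}.
The Hessian is diagonal: diag(J_uu, J_vv). Second derivatives: J_uu(-3)=-2; J_vv(-1)=24, J_vv(3)=-24.
Saddle points occur where the two diagonal entries have opposite signs: (-3, -1). Count: 1.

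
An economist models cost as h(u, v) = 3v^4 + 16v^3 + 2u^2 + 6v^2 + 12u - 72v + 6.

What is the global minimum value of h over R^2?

-59

h(u,v) separates as P(u) + Q(v) + 6, so its minimum is min P + min Q + 6.
P'(u) = 4u + 12 vanishes at u ∈ {-3}; Q'(v) = 12(v - 1)(v + 2)(v + 3) vanishes at v ∈ {-3, -2, 1}.
Local minima of P (where P''>0): P(-3)=-18. Local minima of Q: Q(-3)=81, Q(1)=-47.
So the global minimum of h is P(-3) + Q(1) + 6 = -18 − 47 + 6 = -59, attained at (-3, 1).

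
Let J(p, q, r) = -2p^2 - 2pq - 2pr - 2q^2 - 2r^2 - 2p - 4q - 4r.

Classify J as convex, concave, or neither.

concave

J is quadratic, so its Hessian is the constant matrix H = [[-4, -2, -2], [-2, -4, 0], [-2, 0, -4]].
Leading principal minors: -4, 12, -32.
Signs alternate −, +, − ⇒ H ≺ 0 ⇒ concave.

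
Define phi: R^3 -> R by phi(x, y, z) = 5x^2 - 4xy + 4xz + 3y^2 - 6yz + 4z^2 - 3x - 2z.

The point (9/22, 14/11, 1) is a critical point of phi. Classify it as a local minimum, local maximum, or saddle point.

The Hessian is constant: H = [[10, -4, 4], [-4, 6, -6], [4, -6, 8]].
Leading principal minors: Δ₁ = 10, Δ₂ = 44, Δ₃ = 88.
All leading minors are positive, so H is positive definite: a local minimum.

local minimum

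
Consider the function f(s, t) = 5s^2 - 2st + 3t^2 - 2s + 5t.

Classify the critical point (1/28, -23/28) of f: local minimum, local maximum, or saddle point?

The Hessian of f is constant: H = [[10, -2], [-2, 6]].
det(H) = 10·6 − (-2)² = 56.
det(H) > 0 and tr(H) = 16 > 0, so H is positive definite and the point is a local minimum.

local minimum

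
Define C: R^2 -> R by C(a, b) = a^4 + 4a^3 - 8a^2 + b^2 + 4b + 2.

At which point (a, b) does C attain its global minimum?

C(a,b) separates as P(a) + Q(b) + 2, so its minimum is min P + min Q + 2.
P'(a) = 4a(a - 1)(a + 4) vanishes at a ∈ {-4, 0, 1}; Q'(b) = 2b + 4 vanishes at b ∈ {-2}.
Local minima of P (where P''>0): P(-4)=-128, P(1)=-3. Local minima of Q: Q(-2)=-4.
So the global minimum of C is P(-4) + Q(-2) + 2 = -128 − 4 + 2 = -130, attained at (-4, -2).

(-4, -2)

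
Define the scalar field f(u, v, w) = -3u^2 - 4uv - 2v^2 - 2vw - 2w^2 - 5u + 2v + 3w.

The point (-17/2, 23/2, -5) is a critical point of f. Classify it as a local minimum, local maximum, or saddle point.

local maximum

The Hessian is constant: H = [[-6, -4, 0], [-4, -4, -2], [0, -2, -4]].
Leading principal minors: Δ₁ = -6, Δ₂ = 8, Δ₃ = -8.
The minors alternate sign starting negative (−, +, −), so H is negative definite: a local maximum.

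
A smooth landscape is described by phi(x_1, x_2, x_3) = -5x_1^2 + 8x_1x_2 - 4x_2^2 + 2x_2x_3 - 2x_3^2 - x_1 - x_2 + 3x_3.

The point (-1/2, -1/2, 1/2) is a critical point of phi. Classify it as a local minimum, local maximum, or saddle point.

local maximum

The Hessian is constant: H = [[-10, 8, 0], [8, -8, 2], [0, 2, -4]].
Leading principal minors: Δ₁ = -10, Δ₂ = 16, Δ₃ = -24.
The minors alternate sign starting negative (−, +, −), so H is negative definite: a local maximum.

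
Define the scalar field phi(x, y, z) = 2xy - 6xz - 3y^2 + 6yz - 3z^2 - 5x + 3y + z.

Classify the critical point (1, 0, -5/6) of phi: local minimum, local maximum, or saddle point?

The Hessian is constant: H = [[0, 2, -6], [2, -6, 6], [-6, 6, -6]].
Leading principal minors: Δ₁ = 0, Δ₂ = -4, Δ₃ = 96.
The minors fit neither the all-positive nor the alternating-sign pattern, so H is indefinite: a saddle point.

saddle point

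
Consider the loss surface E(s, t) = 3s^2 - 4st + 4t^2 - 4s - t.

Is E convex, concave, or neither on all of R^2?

convex

E is quadratic, so its Hessian is the constant matrix H = [[6, -4], [-4, 8]].
det(H) = 32, tr(H) = 14.
det(H) > 0 and tr(H) > 0, so H is positive definite everywhere: convex.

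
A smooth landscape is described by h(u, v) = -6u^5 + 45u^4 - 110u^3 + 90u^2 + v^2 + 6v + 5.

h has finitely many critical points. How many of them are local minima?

2

h separates as a function of u plus a function of v, so ∇h=0 decouples.
∂h/∂u = -30u(u - 3)(u - 2)(u - 1) = 0 at u ∈ {0, 1, 2, 3}; ∂h/∂v = 2(v + 3) = 0 at v ∈ {-3}.
The Hessian is diagonal: diag(h_uu, h_vv). Second derivatives: h_uu(0)=180, h_uu(1)=-60, h_uu(2)=60, h_uu(3)=-180; h_vv(-3)=2.
Local minima occur where both diagonal entries positive: (0, -3), (2, -3). Count: 2.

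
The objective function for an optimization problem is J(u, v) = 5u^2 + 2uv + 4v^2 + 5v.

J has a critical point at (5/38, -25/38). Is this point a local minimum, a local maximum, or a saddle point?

The Hessian of J is constant: H = [[10, 2], [2, 8]].
det(H) = 10·8 − 2² = 76.
det(H) > 0 and tr(H) = 18 > 0, so H is positive definite and the point is a local minimum.

local minimum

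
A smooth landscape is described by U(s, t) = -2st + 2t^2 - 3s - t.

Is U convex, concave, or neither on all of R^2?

neither

U is quadratic, so its Hessian is the constant matrix H = [[0, -2], [-2, 4]].
det(H) = -4, tr(H) = 4.
det(H) < 0, so H is indefinite: neither convex nor concave.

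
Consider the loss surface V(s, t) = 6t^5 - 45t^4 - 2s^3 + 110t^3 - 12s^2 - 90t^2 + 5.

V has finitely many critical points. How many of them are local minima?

V separates as a function of s plus a function of t, so ∇V=0 decouples.
∂V/∂s = -6s(s + 4) = 0 at s ∈ {-4, 0}; ∂V/∂t = 30t(t - 3)(t - 2)(t - 1) = 0 at t ∈ {0, 1, 2, 3}.
The Hessian is diagonal: diag(V_ss, V_tt). Second derivatives: V_ss(-4)=24, V_ss(0)=-24; V_tt(0)=-180, V_tt(1)=60, V_tt(2)=-60, V_tt(3)=180.
Local minima occur where both diagonal entries positive: (-4, 1), (-4, 3). Count: 2.

2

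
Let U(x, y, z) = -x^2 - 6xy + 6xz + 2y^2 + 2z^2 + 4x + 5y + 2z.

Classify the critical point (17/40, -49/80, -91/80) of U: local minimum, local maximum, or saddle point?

The Hessian is constant: H = [[-2, -6, 6], [-6, 4, 0], [6, 0, 4]].
Leading principal minors: Δ₁ = -2, Δ₂ = -44, Δ₃ = -320.
The minors fit neither the all-positive nor the alternating-sign pattern, so H is indefinite: a saddle point.

saddle point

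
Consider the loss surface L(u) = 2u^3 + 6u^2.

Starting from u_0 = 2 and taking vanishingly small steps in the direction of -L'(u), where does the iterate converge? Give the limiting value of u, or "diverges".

0

L'(u) = 6u(u + 2), so L'(2) = 48.
Gradient descent moves in the -L' direction, i.e. u is decreasing.
The nearest critical point in that direction is u = 0, where L'' = 12 > 0 (a local minimum). The iterate converges there.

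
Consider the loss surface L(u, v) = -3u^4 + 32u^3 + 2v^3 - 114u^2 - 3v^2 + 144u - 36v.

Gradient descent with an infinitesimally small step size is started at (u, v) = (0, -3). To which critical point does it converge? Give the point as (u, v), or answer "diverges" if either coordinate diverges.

diverges

L is separable, so gradient descent decouples: u follows -∂L/∂u, v follows -∂L/∂v.
∂L/∂u = -12(u - 4)(u - 3)(u - 1); at u=0 this is 144, so u decreases.
∂L/∂v = 6(v - 3)(v + 2); at v=-3 this is 36, so v decreases.
The u-coordinate has no critical point in that direction and runs off to infinity.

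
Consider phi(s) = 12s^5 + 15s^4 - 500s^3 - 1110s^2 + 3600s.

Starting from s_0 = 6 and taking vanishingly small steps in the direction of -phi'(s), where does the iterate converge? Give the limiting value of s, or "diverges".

phi'(s) = 60(s - 5)(s - 1)(s + 3)(s + 4), so phi'(6) = 27000.
Gradient descent moves in the -phi' direction, i.e. s is decreasing.
The nearest critical point in that direction is s = 5, where phi'' = 17280 > 0 (a local minimum). The iterate converges there.

5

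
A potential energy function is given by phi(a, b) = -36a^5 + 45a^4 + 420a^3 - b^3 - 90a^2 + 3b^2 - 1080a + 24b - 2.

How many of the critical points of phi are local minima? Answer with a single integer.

2

phi separates as a function of a plus a function of b, so ∇phi=0 decouples.
∂phi/∂a = -180(a - 3)(a - 1)(a + 1)(a + 2) = 0 at a ∈ {-2, -1, 1, 3}; ∂phi/∂b = -3(b - 4)(b + 2) = 0 at b ∈ {-2, 4}.
The Hessian is diagonal: diag(phi_aa, phi_bb). Second derivatives: phi_aa(-2)=2700, phi_aa(-1)=-1440, phi_aa(1)=2160, phi_aa(3)=-7200; phi_bb(-2)=18, phi_bb(4)=-18.
Local minima occur where both diagonal entries positive: (-2, -2), (1, -2). Count: 2.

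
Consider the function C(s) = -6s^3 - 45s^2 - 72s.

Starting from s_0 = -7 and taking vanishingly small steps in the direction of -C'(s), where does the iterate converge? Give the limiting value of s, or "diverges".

-4

C'(s) = -18(s + 1)(s + 4), so C'(-7) = -324.
Gradient descent moves in the -C' direction, i.e. s is increasing.
The nearest critical point in that direction is s = -4, where C'' = 54 > 0 (a local minimum). The iterate converges there.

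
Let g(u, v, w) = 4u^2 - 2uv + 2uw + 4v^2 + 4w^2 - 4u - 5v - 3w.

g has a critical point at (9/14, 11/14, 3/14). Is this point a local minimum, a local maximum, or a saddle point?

The Hessian is constant: H = [[8, -2, 2], [-2, 8, 0], [2, 0, 8]].
Leading principal minors: Δ₁ = 8, Δ₂ = 60, Δ₃ = 448.
All leading minors are positive, so H is positive definite: a local minimum.

local minimum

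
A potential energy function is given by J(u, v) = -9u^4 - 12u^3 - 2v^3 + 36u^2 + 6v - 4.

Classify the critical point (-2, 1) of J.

The mixed partial ∂²J/∂u∂v is 0, so the Hessian at any point is diag(J_uu, J_vv) = diag(36(-3u^2 - 2u + 2), -12v).
At (-2, 1): H = diag(-216, -12).
Both eigenvalues are negative, so H is negative definite: a local maximum.

local maximum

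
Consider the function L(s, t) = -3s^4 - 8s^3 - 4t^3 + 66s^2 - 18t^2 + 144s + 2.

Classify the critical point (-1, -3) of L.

The mixed partial ∂²L/∂s∂t is 0, so the Hessian at any point is diag(L_ss, L_tt) = diag(12(-3s^2 - 4s + 11), -12(2t + 3)).
At (-1, -3): H = diag(144, 36).
Both eigenvalues are positive, so H is positive definite: a local minimum.

local minimum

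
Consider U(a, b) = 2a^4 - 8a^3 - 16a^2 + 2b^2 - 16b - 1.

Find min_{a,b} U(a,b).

-289

U(a,b) separates as P(a) + Q(b) − 1, so its minimum is min P + min Q − 1.
P'(a) = 8a(a - 4)(a + 1) vanishes at a ∈ {-1, 0, 4}; Q'(b) = 4b - 16 vanishes at b ∈ {4}.
Local minima of P (where P''>0): P(-1)=-6, P(4)=-256. Local minima of Q: Q(4)=-32.
So the global minimum of U is P(4) + Q(4) − 1 = -256 − 32 − 1 = -289, attained at (4, 4).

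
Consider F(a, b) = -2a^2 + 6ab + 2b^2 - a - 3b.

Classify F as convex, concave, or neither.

neither

F is quadratic, so its Hessian is the constant matrix H = [[-4, 6], [6, 4]].
det(H) = -52, tr(H) = 0.
det(H) < 0, so H is indefinite: neither convex nor concave.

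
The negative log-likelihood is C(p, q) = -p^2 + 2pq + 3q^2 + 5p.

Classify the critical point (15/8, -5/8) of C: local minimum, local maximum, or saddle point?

saddle point

The Hessian of C is constant: H = [[-2, 2], [2, 6]].
det(H) = (-2)·6 − 2² = -16.
Since det(H) < 0, H is indefinite and the critical point is a saddle point.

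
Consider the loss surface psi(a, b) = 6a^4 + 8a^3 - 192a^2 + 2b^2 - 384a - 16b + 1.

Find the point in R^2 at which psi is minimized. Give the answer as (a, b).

(4, 4)

psi(a,b) separates as P(a) + Q(b) + 1, so its minimum is min P + min Q + 1.
P'(a) = 24(a - 4)(a + 1)(a + 4) vanishes at a ∈ {-4, -1, 4}; Q'(b) = 4b - 16 vanishes at b ∈ {4}.
Local minima of P (where P''>0): P(-4)=-512, P(4)=-2560. Local minima of Q: Q(4)=-32.
So the global minimum of psi is P(4) + Q(4) + 1 = -2560 − 32 + 1 = -2591, attained at (4, 4).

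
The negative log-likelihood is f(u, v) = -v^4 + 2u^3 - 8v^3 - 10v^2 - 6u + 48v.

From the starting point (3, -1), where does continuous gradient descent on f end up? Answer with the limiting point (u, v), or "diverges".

(1, -3)

f is separable, so gradient descent decouples: u follows -∂f/∂u, v follows -∂f/∂v.
∂f/∂u = 6(u - 1)(u + 1); at u=3 this is 48, so u decreases.
∂f/∂v = -4(v - 1)(v + 3)(v + 4); at v=-1 this is 48, so v decreases.
u converges to its nearest critical value 1 (a local min of the u-part); v converges to -3. The iterate converges to (1, -3).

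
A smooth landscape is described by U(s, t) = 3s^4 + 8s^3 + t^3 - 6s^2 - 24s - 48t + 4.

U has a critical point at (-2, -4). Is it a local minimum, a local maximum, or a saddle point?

The mixed partial ∂²U/∂s∂t is 0, so the Hessian at any point is diag(U_ss, U_tt) = diag(12(3s^2 + 4s - 1), 6t).
At (-2, -4): H = diag(36, -24).
The eigenvalues have opposite signs, so H is indefinite: a saddle point.

saddle point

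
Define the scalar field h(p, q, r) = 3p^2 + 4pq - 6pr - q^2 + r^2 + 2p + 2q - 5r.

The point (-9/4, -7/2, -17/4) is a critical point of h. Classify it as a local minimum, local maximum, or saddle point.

saddle point

The Hessian is constant: H = [[6, 4, -6], [4, -2, 0], [-6, 0, 2]].
Leading principal minors: Δ₁ = 6, Δ₂ = -28, Δ₃ = 16.
The minors fit neither the all-positive nor the alternating-sign pattern, so H is indefinite: a saddle point.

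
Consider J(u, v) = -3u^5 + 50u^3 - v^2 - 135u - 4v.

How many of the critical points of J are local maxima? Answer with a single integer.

2

J separates as a function of u plus a function of v, so ∇J=0 decouples.
∂J/∂u = -15(u - 3)(u - 1)(u + 1)(u + 3) = 0 at u ∈ {-3, -1, 1, 3}; ∂J/∂v = -2(v + 2) = 0 at v ∈ {-2}.
The Hessian is diagonal: diag(J_uu, J_vv). Second derivatives: J_uu(-3)=720, J_uu(-1)=-240, J_uu(1)=240, J_uu(3)=-720; J_vv(-2)=-2.
Local maxima occur where both diagonal entries negative: (-1, -2), (3, -2). Count: 2.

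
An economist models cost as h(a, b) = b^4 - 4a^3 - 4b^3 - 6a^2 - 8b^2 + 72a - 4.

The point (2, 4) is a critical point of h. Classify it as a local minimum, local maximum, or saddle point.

saddle point

The mixed partial ∂²h/∂a∂b is 0, so the Hessian at any point is diag(h_aa, h_bb) = diag(-12(2a + 1), 4(3b^2 - 6b - 4)).
At (2, 4): H = diag(-60, 80).
The eigenvalues have opposite signs, so H is indefinite: a saddle point.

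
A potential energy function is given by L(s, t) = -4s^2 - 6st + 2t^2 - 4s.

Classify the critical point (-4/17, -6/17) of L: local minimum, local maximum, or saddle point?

The Hessian of L is constant: H = [[-8, -6], [-6, 4]].
det(H) = (-8)·4 − (-6)² = -68.
Since det(H) < 0, H is indefinite and the critical point is a saddle point.

saddle point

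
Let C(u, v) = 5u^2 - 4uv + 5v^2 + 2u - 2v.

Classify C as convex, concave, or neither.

C is quadratic, so its Hessian is the constant matrix H = [[10, -4], [-4, 10]].
det(H) = 84, tr(H) = 20.
det(H) > 0 and tr(H) > 0, so H is positive definite everywhere: convex.

convex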